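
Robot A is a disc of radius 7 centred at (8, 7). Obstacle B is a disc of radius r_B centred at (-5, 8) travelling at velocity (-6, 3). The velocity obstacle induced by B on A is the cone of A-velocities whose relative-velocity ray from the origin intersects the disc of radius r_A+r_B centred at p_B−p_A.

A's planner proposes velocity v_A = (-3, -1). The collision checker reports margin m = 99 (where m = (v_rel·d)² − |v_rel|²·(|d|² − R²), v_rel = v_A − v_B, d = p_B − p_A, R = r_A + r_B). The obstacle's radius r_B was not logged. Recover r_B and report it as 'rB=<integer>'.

m = 99
d = (-13, 1);  v_rel = (3, -4),  |v_rel|² = 25
v_rel×d = (3)·(1) − (-4)·(-13) = -49
since m = R²·25 − (-49)²:  R² = (2401 + 99) / 25 = 100
R = √100 = 10  ⇒  r_B = 10 − 7 = 3

rB=3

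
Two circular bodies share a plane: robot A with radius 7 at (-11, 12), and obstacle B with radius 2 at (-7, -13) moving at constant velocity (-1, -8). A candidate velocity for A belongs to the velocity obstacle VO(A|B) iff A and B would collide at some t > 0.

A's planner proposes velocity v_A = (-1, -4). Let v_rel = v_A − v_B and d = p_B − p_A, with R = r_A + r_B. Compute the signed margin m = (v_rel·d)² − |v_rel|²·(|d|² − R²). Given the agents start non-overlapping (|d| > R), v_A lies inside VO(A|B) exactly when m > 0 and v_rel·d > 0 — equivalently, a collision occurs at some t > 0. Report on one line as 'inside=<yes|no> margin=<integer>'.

d = (4, -25),  |d|² = 641;  R = 7+2 = 9,  c = 641−9² = 560
v_rel = (0, 4),  |v_rel|² = 16;  v_rel·d = (0)·(4) + (4)·(-25) = -100
16·t² + 200·t + 560 = 0  ⇒  m = (-100)² − 16·560 = 1040
m = 1040 > 0,  v_rel·d = -100 < 0  ⇒  outside

inside=no margin=1040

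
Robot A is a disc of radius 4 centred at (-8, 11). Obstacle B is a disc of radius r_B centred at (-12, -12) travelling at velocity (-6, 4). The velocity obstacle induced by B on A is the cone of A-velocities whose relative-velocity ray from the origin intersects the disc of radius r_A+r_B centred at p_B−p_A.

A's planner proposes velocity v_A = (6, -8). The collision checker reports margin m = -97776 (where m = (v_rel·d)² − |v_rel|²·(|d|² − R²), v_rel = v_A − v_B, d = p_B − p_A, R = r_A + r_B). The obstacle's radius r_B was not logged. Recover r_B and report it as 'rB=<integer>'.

m = -97776
d = (-4, -23);  v_rel = (12, -12),  |v_rel|² = 288
v_rel×d = (12)·(-23) − (-12)·(-4) = -324
since m = R²·288 − (-324)²:  R² = (104976 + -97776) / 288 = 25
R = √25 = 5  ⇒  r_B = 5 − 4 = 1

rB=1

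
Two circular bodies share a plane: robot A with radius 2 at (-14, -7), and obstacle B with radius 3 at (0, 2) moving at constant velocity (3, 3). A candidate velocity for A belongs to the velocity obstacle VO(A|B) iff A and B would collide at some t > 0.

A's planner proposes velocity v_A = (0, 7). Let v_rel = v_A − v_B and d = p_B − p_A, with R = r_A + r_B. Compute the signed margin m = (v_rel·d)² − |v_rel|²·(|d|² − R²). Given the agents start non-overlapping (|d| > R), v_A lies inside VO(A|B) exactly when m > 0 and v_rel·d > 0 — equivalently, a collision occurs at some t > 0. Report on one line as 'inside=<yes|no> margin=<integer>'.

d = (14, 9),  |d|² = 277;  R = 2+3 = 5,  c = 277−5² = 252
v_rel = (-3, 4),  |v_rel|² = 25;  v_rel·d = (-3)·(14) + (4)·(9) = -6
25·t² + 12·t + 252 = 0  ⇒  m = (-6)² − 25·252 = -6264
m = -6264 < 0,  v_rel·d = -6 < 0  ⇒  outside

inside=no margin=-6264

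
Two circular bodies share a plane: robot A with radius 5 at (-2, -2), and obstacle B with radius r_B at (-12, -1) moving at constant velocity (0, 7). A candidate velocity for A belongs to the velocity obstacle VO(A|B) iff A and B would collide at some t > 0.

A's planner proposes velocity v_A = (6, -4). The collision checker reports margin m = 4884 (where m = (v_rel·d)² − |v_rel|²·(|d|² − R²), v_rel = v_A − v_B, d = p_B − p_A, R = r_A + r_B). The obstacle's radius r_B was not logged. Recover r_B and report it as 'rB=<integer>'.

m = 4884
d = (-10, 1);  v_rel = (6, -11),  |v_rel|² = 157
v_rel×d = (6)·(1) − (-11)·(-10) = -104
since m = R²·157 − (-104)²:  R² = (10816 + 4884) / 157 = 100
R = √100 = 10  ⇒  r_B = 10 − 5 = 5

rB=5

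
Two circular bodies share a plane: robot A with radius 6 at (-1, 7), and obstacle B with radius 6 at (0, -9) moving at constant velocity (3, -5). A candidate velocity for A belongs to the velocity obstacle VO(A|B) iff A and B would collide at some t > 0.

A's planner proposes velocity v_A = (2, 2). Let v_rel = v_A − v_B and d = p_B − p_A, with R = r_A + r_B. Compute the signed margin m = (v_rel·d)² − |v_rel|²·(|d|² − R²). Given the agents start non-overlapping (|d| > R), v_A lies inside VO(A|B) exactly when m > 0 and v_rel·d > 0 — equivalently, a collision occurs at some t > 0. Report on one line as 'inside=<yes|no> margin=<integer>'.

d = (1, -16),  |d|² = 257;  R = 6+6 = 12,  c = 257−12² = 113
v_rel = (-1, 7),  |v_rel|² = 50;  v_rel·d = (-1)·(1) + (7)·(-16) = -113
50·t² + 226·t + 113 = 0  ⇒  m = (-113)² − 50·113 = 7119
m = 7119 > 0,  v_rel·d = -113 < 0  ⇒  outside

inside=no margin=7119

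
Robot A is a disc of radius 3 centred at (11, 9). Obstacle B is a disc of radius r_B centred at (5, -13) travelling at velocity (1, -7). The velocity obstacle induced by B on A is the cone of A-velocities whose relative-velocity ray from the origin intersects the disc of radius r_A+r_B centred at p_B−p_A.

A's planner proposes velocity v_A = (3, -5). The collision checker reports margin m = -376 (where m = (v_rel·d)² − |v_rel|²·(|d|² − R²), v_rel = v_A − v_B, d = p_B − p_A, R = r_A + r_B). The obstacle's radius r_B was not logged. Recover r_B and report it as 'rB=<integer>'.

m = -376
d = (-6, -22);  v_rel = (2, 2),  |v_rel|² = 8
v_rel×d = (2)·(-22) − (2)·(-6) = -32
since m = R²·8 − (-32)²:  R² = (1024 + -376) / 8 = 81
R = √81 = 9  ⇒  r_B = 9 − 3 = 6

rB=6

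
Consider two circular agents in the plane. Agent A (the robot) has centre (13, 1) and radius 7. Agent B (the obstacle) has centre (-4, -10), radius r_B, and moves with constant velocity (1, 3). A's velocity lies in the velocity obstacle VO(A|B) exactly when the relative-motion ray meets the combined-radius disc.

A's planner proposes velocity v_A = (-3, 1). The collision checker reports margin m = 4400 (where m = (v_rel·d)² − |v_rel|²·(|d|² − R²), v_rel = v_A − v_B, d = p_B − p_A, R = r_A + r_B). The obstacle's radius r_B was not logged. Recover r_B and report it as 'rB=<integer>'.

m = 4400
d = (-17, -11);  v_rel = (-4, -2),  |v_rel|² = 20
v_rel×d = (-4)·(-11) − (-2)·(-17) = 10
since m = R²·20 − 10²:  R² = (100 + 4400) / 20 = 225
R = √225 = 15  ⇒  r_B = 15 − 7 = 8

rB=8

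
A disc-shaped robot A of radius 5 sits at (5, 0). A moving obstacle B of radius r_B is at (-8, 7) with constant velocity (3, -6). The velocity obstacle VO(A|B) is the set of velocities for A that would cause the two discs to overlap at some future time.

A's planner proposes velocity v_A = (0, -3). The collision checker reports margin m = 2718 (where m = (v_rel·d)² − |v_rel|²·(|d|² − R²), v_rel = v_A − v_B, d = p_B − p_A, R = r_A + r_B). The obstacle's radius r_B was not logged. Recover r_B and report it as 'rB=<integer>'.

m = 2718
d = (-13, 7);  v_rel = (-3, 3),  |v_rel|² = 18
v_rel×d = (-3)·(7) − (3)·(-13) = 18
since m = R²·18 − 18²:  R² = (324 + 2718) / 18 = 169
R = √169 = 13  ⇒  r_B = 13 − 5 = 8

rB=8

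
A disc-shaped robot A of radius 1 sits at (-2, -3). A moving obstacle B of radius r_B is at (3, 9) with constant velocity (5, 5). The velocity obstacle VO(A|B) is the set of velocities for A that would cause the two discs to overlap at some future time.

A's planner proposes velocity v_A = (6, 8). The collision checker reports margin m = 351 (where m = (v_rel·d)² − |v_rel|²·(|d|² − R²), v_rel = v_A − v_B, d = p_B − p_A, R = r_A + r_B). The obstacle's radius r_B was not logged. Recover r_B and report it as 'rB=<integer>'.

m = 351
d = (5, 12);  v_rel = (1, 3),  |v_rel|² = 10
v_rel×d = (1)·(12) − (3)·(5) = -3
since m = R²·10 − (-3)²:  R² = (9 + 351) / 10 = 36
R = √36 = 6  ⇒  r_B = 6 − 1 = 5

rB=5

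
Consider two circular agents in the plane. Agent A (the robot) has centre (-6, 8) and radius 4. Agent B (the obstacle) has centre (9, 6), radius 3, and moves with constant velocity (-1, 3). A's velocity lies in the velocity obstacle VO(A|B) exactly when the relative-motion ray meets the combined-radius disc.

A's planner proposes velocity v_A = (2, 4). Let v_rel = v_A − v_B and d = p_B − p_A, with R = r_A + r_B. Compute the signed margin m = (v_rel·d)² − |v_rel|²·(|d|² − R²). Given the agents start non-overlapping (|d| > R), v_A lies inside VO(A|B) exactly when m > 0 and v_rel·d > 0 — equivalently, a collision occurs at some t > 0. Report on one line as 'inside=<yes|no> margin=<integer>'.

d = (15, -2),  |d|² = 229;  R = 4+3 = 7,  c = 229−7² = 180
v_rel = (3, 1),  |v_rel|² = 10;  v_rel·d = (3)·(15) + (1)·(-2) = 43
10·t² − 86·t + 180 = 0  ⇒  m = 43² − 10·180 = 49
m = 49 > 0,  v_rel·d = 43 > 0  ⇒  inside

inside=yes margin=49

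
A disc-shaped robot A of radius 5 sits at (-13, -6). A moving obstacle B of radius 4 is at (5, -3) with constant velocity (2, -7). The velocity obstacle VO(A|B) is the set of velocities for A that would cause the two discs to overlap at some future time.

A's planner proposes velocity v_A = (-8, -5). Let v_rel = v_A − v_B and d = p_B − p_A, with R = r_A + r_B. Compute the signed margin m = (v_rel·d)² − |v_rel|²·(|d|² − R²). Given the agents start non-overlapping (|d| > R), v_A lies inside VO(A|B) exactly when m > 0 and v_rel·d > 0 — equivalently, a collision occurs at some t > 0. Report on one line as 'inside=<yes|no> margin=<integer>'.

d = (18, 3),  |d|² = 333;  R = 5+4 = 9,  c = 333−9² = 252
v_rel = (-10, 2),  |v_rel|² = 104;  v_rel·d = (-10)·(18) + (2)·(3) = -174
104·t² + 348·t + 252 = 0  ⇒  m = (-174)² − 104·252 = 4068
m = 4068 > 0,  v_rel·d = -174 < 0  ⇒  outside

inside=no margin=4068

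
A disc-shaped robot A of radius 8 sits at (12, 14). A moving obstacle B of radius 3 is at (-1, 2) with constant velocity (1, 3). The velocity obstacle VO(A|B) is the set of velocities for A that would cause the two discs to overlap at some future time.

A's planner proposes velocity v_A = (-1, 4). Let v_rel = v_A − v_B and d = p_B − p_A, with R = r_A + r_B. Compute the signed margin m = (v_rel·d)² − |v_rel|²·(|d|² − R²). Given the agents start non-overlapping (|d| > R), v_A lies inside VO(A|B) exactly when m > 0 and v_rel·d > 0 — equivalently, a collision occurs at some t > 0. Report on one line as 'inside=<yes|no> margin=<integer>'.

d = (-13, -12),  |d|² = 313;  R = 8+3 = 11,  c = 313−11² = 192
v_rel = (-2, 1),  |v_rel|² = 5;  v_rel·d = (-2)·(-13) + (1)·(-12) = 14
5·t² − 28·t + 192 = 0  ⇒  m = 14² − 5·192 = -764
m = -764 < 0,  v_rel·d = 14 > 0  ⇒  outside

inside=no margin=-764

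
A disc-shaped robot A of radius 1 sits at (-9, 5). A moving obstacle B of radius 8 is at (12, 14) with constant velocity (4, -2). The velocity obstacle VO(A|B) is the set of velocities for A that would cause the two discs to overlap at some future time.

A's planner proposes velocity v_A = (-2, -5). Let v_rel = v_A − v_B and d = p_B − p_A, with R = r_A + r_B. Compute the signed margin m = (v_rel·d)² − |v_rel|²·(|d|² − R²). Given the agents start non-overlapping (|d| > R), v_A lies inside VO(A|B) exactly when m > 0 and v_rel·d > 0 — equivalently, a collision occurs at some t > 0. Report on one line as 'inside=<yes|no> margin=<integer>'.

d = (21, 9),  |d|² = 522;  R = 1+8 = 9,  c = 522−9² = 441
v_rel = (-6, -3),  |v_rel|² = 45;  v_rel·d = (-6)·(21) + (-3)·(9) = -153
45·t² + 306·t + 441 = 0  ⇒  m = (-153)² − 45·441 = 3564
m = 3564 > 0,  v_rel·d = -153 < 0  ⇒  outside

inside=no margin=3564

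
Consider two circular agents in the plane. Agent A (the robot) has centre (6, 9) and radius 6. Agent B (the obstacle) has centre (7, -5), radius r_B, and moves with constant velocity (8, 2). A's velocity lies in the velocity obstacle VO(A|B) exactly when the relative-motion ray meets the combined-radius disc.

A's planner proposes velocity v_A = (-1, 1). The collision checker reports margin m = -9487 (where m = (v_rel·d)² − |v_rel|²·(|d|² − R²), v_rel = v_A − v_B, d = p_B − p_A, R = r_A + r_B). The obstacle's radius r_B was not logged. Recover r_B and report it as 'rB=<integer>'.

m = -9487
d = (1, -14);  v_rel = (-9, -1),  |v_rel|² = 82
v_rel×d = (-9)·(-14) − (-1)·(1) = 127
since m = R²·82 − 127²:  R² = (16129 + -9487) / 82 = 81
R = √81 = 9  ⇒  r_B = 9 − 6 = 3

rB=3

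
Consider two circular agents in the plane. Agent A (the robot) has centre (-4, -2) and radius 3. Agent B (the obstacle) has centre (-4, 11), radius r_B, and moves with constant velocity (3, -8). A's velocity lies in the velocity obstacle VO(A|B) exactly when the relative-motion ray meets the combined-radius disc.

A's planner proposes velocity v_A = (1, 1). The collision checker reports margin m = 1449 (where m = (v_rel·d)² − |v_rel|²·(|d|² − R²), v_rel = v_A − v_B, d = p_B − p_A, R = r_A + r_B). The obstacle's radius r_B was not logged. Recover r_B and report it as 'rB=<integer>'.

m = 1449
d = (0, 13);  v_rel = (-2, 9),  |v_rel|² = 85
v_rel×d = (-2)·(13) − (9)·(0) = -26
since m = R²·85 − (-26)²:  R² = (676 + 1449) / 85 = 25
R = √25 = 5  ⇒  r_B = 5 − 3 = 2

rB=2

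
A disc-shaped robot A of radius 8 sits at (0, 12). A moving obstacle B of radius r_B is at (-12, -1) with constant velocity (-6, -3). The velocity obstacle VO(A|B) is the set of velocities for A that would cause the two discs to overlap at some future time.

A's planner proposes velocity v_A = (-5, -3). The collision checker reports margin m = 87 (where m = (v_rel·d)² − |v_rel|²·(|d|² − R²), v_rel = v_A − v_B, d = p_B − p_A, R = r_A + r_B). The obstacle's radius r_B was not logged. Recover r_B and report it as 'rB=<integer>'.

m = 87
d = (-12, -13);  v_rel = (1, 0),  |v_rel|² = 1
v_rel×d = (1)·(-13) − (0)·(-12) = -13
since m = R²·1 − (-13)²:  R² = (169 + 87) / 1 = 256
R = √256 = 16  ⇒  r_B = 16 − 8 = 8

rB=8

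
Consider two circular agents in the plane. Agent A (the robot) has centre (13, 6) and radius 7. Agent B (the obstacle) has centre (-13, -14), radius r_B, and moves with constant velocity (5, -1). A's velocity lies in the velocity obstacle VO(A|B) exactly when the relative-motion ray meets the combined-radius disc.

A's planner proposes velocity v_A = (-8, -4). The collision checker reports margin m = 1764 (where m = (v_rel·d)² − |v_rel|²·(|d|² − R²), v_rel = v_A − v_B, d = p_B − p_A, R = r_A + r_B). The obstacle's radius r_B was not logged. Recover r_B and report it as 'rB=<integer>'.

m = 1764
d = (-26, -20);  v_rel = (-13, -3),  |v_rel|² = 178
v_rel×d = (-13)·(-20) − (-3)·(-26) = 182
since m = R²·178 − 182²:  R² = (33124 + 1764) / 178 = 196
R = √196 = 14  ⇒  r_B = 14 − 7 = 7

rB=7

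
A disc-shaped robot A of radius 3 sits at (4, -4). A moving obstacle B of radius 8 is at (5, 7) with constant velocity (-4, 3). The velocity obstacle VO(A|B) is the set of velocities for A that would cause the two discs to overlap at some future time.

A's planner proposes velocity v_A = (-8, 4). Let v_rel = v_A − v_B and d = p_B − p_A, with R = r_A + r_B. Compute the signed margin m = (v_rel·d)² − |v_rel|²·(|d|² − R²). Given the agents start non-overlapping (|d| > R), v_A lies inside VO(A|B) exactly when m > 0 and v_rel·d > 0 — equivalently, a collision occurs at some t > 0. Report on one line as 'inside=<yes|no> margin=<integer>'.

d = (1, 11),  |d|² = 122;  R = 3+8 = 11,  c = 122−11² = 1
v_rel = (-4, 1),  |v_rel|² = 17;  v_rel·d = (-4)·(1) + (1)·(11) = 7
17·t² − 14·t + 1 = 0  ⇒  m = 7² − 17·1 = 32
m = 32 > 0,  v_rel·d = 7 > 0  ⇒  inside

inside=yes margin=32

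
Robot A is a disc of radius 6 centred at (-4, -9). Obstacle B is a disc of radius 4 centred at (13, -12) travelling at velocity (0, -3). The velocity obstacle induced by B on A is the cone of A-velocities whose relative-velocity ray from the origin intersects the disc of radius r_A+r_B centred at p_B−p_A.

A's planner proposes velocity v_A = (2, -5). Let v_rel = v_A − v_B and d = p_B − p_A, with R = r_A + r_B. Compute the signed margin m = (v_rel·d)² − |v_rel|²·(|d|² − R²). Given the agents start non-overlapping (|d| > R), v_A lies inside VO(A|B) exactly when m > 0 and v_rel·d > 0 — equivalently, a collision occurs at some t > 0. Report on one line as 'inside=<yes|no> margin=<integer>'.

d = (17, -3),  |d|² = 298;  R = 6+4 = 10,  c = 298−10² = 198
v_rel = (2, -2),  |v_rel|² = 8;  v_rel·d = (2)·(17) + (-2)·(-3) = 40
8·t² − 80·t + 198 = 0  ⇒  m = 40² − 8·198 = 16
m = 16 > 0,  v_rel·d = 40 > 0  ⇒  inside

inside=yes margin=16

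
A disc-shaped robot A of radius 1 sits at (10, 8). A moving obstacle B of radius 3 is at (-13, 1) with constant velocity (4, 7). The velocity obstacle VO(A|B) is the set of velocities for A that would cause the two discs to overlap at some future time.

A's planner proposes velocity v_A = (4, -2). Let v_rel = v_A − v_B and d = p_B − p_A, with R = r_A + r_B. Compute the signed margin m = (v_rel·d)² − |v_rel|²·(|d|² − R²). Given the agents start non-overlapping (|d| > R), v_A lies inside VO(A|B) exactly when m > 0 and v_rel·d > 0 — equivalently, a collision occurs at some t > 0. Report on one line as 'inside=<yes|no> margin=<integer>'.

d = (-23, -7),  |d|² = 578;  R = 1+3 = 4,  c = 578−4² = 562
v_rel = (0, -9),  |v_rel|² = 81;  v_rel·d = (0)·(-23) + (-9)·(-7) = 63
81·t² − 126·t + 562 = 0  ⇒  m = 63² − 81·562 = -41553
m = -41553 < 0,  v_rel·d = 63 > 0  ⇒  outside

inside=no margin=-41553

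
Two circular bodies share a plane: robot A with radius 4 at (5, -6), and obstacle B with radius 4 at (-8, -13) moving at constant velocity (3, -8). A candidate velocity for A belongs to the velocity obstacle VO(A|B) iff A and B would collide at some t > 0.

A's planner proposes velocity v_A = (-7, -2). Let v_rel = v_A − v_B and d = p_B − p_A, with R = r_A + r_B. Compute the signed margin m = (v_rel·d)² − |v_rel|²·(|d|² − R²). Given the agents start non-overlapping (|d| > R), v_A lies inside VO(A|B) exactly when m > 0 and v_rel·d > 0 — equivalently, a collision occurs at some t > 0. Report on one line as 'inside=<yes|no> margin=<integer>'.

d = (-13, -7),  |d|² = 218;  R = 4+4 = 8,  c = 218−8² = 154
v_rel = (-10, 6),  |v_rel|² = 136;  v_rel·d = (-10)·(-13) + (6)·(-7) = 88
136·t² − 176·t + 154 = 0  ⇒  m = 88² − 136·154 = -13200
m = -13200 < 0,  v_rel·d = 88 > 0  ⇒  outside

inside=no margin=-13200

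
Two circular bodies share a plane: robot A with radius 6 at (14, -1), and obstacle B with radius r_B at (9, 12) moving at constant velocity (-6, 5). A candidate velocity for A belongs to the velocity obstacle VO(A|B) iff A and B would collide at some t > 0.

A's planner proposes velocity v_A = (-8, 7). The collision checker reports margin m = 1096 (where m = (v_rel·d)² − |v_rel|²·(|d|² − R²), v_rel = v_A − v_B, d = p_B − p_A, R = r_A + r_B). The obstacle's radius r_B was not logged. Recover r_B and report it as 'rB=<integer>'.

m = 1096
d = (-5, 13);  v_rel = (-2, 2),  |v_rel|² = 8
v_rel×d = (-2)·(13) − (2)·(-5) = -16
since m = R²·8 − (-16)²:  R² = (256 + 1096) / 8 = 169
R = √169 = 13  ⇒  r_B = 13 − 6 = 7

rB=7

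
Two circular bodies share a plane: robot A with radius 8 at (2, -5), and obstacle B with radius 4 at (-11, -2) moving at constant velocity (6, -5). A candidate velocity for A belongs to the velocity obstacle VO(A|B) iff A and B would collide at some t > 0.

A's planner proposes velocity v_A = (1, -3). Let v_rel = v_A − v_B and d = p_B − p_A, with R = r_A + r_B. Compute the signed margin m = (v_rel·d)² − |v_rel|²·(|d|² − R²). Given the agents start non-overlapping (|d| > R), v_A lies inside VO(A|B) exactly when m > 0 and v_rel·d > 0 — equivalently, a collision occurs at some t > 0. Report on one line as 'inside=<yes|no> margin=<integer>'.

d = (-13, 3),  |d|² = 178;  R = 8+4 = 12,  c = 178−12² = 34
v_rel = (-5, 2),  |v_rel|² = 29;  v_rel·d = (-5)·(-13) + (2)·(3) = 71
29·t² − 142·t + 34 = 0  ⇒  m = 71² − 29·34 = 4055
m = 4055 > 0,  v_rel·d = 71 > 0  ⇒  inside

inside=yes margin=4055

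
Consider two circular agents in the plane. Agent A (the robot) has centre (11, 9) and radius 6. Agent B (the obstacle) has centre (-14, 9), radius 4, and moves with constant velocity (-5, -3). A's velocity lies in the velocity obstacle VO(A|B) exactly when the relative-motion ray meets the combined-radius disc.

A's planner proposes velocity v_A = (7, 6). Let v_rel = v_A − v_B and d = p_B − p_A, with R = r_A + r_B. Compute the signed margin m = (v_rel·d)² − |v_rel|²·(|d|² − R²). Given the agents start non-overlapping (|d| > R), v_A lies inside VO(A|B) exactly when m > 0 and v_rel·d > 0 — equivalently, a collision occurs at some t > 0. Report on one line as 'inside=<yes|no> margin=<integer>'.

d = (-25, 0),  |d|² = 625;  R = 6+4 = 10,  c = 625−10² = 525
v_rel = (12, 9),  |v_rel|² = 225;  v_rel·d = (12)·(-25) + (9)·(0) = -300
225·t² + 600·t + 525 = 0  ⇒  m = (-300)² − 225·525 = -28125
m = -28125 < 0,  v_rel·d = -300 < 0  ⇒  outside

inside=no margin=-28125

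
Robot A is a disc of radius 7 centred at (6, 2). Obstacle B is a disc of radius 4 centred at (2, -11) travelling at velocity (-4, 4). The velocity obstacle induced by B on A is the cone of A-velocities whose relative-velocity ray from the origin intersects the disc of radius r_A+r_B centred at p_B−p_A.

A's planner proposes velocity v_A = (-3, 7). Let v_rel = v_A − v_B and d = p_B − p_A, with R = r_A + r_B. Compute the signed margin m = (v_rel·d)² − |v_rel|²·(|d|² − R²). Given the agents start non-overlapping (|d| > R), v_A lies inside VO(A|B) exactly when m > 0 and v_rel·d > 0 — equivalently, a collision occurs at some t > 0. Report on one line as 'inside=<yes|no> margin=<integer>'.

d = (-4, -13),  |d|² = 185;  R = 7+4 = 11,  c = 185−11² = 64
v_rel = (1, 3),  |v_rel|² = 10;  v_rel·d = (1)·(-4) + (3)·(-13) = -43
10·t² + 86·t + 64 = 0  ⇒  m = (-43)² − 10·64 = 1209
m = 1209 > 0,  v_rel·d = -43 < 0  ⇒  outside

inside=no margin=1209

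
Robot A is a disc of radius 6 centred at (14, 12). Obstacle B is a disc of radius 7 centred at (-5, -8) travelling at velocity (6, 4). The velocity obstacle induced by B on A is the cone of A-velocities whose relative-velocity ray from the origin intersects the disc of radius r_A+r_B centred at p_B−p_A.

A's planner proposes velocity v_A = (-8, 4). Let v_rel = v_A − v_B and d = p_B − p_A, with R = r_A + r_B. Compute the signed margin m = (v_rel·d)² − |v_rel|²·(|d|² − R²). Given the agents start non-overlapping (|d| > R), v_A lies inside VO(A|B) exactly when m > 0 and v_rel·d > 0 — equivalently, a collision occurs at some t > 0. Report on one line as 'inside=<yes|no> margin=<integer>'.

d = (-19, -20),  |d|² = 761;  R = 6+7 = 13,  c = 761−13² = 592
v_rel = (-14, 0),  |v_rel|² = 196;  v_rel·d = (-14)·(-19) + (0)·(-20) = 266
196·t² − 532·t + 592 = 0  ⇒  m = 266² − 196·592 = -45276
m = -45276 < 0,  v_rel·d = 266 > 0  ⇒  outside

inside=no margin=-45276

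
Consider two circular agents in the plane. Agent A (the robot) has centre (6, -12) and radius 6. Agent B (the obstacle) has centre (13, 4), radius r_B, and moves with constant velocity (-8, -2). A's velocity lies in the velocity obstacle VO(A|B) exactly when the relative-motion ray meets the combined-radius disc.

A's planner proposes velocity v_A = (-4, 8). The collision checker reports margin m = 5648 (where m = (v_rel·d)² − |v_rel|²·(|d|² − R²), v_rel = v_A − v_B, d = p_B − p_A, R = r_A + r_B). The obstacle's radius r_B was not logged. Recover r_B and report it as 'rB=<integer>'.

m = 5648
d = (7, 16);  v_rel = (4, 10),  |v_rel|² = 116
v_rel×d = (4)·(16) − (10)·(7) = -6
since m = R²·116 − (-6)²:  R² = (36 + 5648) / 116 = 49
R = √49 = 7  ⇒  r_B = 7 − 6 = 1

rB=1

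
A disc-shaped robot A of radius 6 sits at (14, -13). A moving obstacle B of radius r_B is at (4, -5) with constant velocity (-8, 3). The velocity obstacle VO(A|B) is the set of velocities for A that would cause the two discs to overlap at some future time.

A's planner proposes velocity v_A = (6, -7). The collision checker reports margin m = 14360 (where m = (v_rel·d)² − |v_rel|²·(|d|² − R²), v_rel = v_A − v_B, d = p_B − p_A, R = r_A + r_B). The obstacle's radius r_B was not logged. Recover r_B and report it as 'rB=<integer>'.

m = 14360
d = (-10, 8);  v_rel = (14, -10),  |v_rel|² = 296
v_rel×d = (14)·(8) − (-10)·(-10) = 12
since m = R²·296 − 12²:  R² = (144 + 14360) / 296 = 49
R = √49 = 7  ⇒  r_B = 7 − 6 = 1

rB=1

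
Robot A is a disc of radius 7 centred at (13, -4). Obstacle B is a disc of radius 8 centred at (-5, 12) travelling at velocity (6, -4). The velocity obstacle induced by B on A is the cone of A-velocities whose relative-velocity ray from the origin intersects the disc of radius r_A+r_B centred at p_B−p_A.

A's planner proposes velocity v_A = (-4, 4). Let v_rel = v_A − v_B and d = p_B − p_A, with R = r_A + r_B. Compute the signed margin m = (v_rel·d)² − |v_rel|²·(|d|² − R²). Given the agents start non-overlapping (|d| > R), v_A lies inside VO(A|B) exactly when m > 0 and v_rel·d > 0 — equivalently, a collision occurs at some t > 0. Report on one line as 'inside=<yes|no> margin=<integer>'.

d = (-18, 16),  |d|² = 580;  R = 7+8 = 15,  c = 580−15² = 355
v_rel = (-10, 8),  |v_rel|² = 164;  v_rel·d = (-10)·(-18) + (8)·(16) = 308
164·t² − 616·t + 355 = 0  ⇒  m = 308² − 164·355 = 36644
m = 36644 > 0,  v_rel·d = 308 > 0  ⇒  inside

inside=yes margin=36644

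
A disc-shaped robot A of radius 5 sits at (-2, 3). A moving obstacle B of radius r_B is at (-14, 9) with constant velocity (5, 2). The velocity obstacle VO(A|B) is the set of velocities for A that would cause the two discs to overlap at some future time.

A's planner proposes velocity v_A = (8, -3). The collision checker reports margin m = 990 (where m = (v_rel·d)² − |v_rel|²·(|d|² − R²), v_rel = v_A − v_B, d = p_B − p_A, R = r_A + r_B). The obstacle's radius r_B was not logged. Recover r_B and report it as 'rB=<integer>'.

m = 990
d = (-12, 6);  v_rel = (3, -5),  |v_rel|² = 34
v_rel×d = (3)·(6) − (-5)·(-12) = -42
since m = R²·34 − (-42)²:  R² = (1764 + 990) / 34 = 81
R = √81 = 9  ⇒  r_B = 9 − 5 = 4

rB=4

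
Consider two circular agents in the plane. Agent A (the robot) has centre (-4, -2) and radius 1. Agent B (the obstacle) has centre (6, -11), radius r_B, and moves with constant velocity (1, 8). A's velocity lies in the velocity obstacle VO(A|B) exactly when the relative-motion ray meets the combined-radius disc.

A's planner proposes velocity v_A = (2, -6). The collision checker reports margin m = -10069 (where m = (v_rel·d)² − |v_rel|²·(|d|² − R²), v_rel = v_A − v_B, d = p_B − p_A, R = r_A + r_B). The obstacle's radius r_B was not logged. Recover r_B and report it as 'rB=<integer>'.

m = -10069
d = (10, -9);  v_rel = (1, -14),  |v_rel|² = 197
v_rel×d = (1)·(-9) − (-14)·(10) = 131
since m = R²·197 − 131²:  R² = (17161 + -10069) / 197 = 36
R = √36 = 6  ⇒  r_B = 6 − 1 = 5

rB=5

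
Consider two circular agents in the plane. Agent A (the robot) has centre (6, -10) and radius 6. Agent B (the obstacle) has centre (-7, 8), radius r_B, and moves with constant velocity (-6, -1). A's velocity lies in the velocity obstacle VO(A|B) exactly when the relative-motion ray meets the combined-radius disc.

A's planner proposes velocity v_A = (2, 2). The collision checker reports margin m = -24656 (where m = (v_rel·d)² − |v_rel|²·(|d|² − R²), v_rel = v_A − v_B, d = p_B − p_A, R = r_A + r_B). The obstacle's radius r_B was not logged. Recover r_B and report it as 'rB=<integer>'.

m = -24656
d = (-13, 18);  v_rel = (8, 3),  |v_rel|² = 73
v_rel×d = (8)·(18) − (3)·(-13) = 183
since m = R²·73 − 183²:  R² = (33489 + -24656) / 73 = 121
R = √121 = 11  ⇒  r_B = 11 − 6 = 5

rB=5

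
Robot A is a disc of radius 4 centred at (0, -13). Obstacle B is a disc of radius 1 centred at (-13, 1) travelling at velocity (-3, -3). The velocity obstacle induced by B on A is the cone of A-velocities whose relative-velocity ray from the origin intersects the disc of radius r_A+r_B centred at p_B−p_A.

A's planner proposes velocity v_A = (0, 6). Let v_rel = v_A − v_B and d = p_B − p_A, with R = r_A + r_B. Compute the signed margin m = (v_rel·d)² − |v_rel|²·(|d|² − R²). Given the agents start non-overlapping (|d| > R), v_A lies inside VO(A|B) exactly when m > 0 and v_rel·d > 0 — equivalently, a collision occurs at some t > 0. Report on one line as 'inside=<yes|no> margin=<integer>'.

d = (-13, 14),  |d|² = 365;  R = 4+1 = 5,  c = 365−5² = 340
v_rel = (3, 9),  |v_rel|² = 90;  v_rel·d = (3)·(-13) + (9)·(14) = 87
90·t² − 174·t + 340 = 0  ⇒  m = 87² − 90·340 = -23031
m = -23031 < 0,  v_rel·d = 87 > 0  ⇒  outside

inside=no margin=-23031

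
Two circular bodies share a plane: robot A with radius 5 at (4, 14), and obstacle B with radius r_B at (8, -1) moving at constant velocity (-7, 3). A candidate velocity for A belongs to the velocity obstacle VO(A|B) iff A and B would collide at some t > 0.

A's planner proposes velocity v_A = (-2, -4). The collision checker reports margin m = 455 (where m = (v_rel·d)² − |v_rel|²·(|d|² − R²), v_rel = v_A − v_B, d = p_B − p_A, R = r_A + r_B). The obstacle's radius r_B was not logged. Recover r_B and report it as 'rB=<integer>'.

m = 455
d = (4, -15);  v_rel = (5, -7),  |v_rel|² = 74
v_rel×d = (5)·(-15) − (-7)·(4) = -47
since m = R²·74 − (-47)²:  R² = (2209 + 455) / 74 = 36
R = √36 = 6  ⇒  r_B = 6 − 5 = 1

rB=1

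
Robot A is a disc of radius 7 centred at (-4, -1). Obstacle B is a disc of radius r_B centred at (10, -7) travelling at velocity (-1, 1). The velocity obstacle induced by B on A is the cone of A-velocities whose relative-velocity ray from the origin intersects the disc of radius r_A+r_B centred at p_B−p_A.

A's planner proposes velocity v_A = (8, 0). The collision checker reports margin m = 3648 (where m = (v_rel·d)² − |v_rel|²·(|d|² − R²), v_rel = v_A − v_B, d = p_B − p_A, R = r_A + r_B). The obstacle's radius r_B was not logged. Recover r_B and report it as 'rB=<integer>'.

m = 3648
d = (14, -6);  v_rel = (9, -1),  |v_rel|² = 82
v_rel×d = (9)·(-6) − (-1)·(14) = -40
since m = R²·82 − (-40)²:  R² = (1600 + 3648) / 82 = 64
R = √64 = 8  ⇒  r_B = 8 − 7 = 1

rB=1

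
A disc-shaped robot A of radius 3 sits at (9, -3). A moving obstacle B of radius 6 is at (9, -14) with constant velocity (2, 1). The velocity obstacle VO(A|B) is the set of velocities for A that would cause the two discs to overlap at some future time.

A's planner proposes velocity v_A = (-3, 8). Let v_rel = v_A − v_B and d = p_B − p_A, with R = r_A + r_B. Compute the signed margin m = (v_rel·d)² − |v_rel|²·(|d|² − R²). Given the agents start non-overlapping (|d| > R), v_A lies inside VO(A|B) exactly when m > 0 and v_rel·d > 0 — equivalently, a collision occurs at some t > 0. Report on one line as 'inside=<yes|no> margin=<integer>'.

d = (0, -11),  |d|² = 121;  R = 3+6 = 9,  c = 121−9² = 40
v_rel = (-5, 7),  |v_rel|² = 74;  v_rel·d = (-5)·(0) + (7)·(-11) = -77
74·t² + 154·t + 40 = 0  ⇒  m = (-77)² − 74·40 = 2969
m = 2969 > 0,  v_rel·d = -77 < 0  ⇒  outside

inside=no margin=2969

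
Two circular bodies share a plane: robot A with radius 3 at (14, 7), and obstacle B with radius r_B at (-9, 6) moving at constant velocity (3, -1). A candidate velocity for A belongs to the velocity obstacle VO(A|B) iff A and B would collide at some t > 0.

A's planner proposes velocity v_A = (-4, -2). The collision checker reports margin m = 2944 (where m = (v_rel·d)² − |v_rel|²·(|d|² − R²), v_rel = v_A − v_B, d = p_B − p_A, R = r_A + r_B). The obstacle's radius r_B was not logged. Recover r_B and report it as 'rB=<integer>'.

m = 2944
d = (-23, -1);  v_rel = (-7, -1),  |v_rel|² = 50
v_rel×d = (-7)·(-1) − (-1)·(-23) = -16
since m = R²·50 − (-16)²:  R² = (256 + 2944) / 50 = 64
R = √64 = 8  ⇒  r_B = 8 − 3 = 5

rB=5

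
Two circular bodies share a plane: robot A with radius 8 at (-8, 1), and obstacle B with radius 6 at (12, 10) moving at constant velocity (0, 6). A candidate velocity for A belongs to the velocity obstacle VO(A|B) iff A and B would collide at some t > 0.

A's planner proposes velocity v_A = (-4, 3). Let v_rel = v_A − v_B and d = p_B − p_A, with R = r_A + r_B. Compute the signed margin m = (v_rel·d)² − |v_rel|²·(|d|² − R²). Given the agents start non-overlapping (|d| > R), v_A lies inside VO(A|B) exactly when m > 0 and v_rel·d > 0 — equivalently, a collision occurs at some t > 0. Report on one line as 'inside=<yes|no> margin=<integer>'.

d = (20, 9),  |d|² = 481;  R = 8+6 = 14,  c = 481−14² = 285
v_rel = (-4, -3),  |v_rel|² = 25;  v_rel·d = (-4)·(20) + (-3)·(9) = -107
25·t² + 214·t + 285 = 0  ⇒  m = (-107)² − 25·285 = 4324
m = 4324 > 0,  v_rel·d = -107 < 0  ⇒  outside

inside=no margin=4324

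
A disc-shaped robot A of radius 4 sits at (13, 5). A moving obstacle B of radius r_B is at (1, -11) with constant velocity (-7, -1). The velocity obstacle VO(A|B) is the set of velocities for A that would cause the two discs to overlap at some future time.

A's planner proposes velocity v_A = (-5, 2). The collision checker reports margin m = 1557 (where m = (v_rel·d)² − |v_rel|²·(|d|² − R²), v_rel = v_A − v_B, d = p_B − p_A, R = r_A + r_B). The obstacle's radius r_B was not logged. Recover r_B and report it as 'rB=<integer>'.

m = 1557
d = (-12, -16);  v_rel = (2, 3),  |v_rel|² = 13
v_rel×d = (2)·(-16) − (3)·(-12) = 4
since m = R²·13 − 4²:  R² = (16 + 1557) / 13 = 121
R = √121 = 11  ⇒  r_B = 11 − 4 = 7

rB=7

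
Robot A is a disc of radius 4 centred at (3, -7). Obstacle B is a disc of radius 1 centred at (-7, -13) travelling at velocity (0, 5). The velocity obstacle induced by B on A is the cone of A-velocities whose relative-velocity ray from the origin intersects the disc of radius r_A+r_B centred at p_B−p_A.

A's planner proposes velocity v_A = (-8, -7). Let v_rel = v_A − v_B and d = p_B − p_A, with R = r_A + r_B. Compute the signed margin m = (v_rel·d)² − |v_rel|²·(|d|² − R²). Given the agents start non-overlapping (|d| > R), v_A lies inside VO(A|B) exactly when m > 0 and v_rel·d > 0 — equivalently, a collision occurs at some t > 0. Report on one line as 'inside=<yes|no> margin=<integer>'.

d = (-10, -6),  |d|² = 136;  R = 4+1 = 5,  c = 136−5² = 111
v_rel = (-8, -12),  |v_rel|² = 208;  v_rel·d = (-8)·(-10) + (-12)·(-6) = 152
208·t² − 304·t + 111 = 0  ⇒  m = 152² − 208·111 = 16
m = 16 > 0,  v_rel·d = 152 > 0  ⇒  inside

inside=yes margin=16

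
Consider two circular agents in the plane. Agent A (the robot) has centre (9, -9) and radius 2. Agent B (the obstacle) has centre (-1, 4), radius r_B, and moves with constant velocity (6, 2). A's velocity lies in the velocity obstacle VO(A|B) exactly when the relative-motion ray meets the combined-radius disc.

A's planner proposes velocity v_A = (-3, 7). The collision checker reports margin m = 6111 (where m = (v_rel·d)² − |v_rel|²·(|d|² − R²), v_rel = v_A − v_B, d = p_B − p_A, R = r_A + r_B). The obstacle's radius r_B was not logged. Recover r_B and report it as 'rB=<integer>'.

m = 6111
d = (-10, 13);  v_rel = (-9, 5),  |v_rel|² = 106
v_rel×d = (-9)·(13) − (5)·(-10) = -67
since m = R²·106 − (-67)²:  R² = (4489 + 6111) / 106 = 100
R = √100 = 10  ⇒  r_B = 10 − 2 = 8

rB=8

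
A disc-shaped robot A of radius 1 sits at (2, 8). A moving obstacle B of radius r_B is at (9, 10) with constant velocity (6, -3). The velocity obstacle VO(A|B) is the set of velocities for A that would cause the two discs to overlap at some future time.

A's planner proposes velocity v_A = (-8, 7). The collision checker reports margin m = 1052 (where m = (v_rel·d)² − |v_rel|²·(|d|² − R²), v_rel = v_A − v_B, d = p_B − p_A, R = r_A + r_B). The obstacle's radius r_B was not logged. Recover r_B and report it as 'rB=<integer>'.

m = 1052
d = (7, 2);  v_rel = (-14, 10),  |v_rel|² = 296
v_rel×d = (-14)·(2) − (10)·(7) = -98
since m = R²·296 − (-98)²:  R² = (9604 + 1052) / 296 = 36
R = √36 = 6  ⇒  r_B = 6 − 1 = 5

rB=5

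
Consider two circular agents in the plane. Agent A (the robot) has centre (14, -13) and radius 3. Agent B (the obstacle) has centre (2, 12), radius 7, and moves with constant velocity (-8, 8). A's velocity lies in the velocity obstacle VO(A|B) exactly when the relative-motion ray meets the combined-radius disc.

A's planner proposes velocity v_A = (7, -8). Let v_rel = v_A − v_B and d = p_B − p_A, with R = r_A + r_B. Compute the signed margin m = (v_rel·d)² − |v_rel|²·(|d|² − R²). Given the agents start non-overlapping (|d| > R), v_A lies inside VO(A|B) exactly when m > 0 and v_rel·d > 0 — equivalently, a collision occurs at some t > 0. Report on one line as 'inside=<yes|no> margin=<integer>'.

d = (-12, 25),  |d|² = 769;  R = 3+7 = 10,  c = 769−10² = 669
v_rel = (15, -16),  |v_rel|² = 481;  v_rel·d = (15)·(-12) + (-16)·(25) = -580
481·t² + 1160·t + 669 = 0  ⇒  m = (-580)² − 481·669 = 14611
m = 14611 > 0,  v_rel·d = -580 < 0  ⇒  outside

inside=no margin=14611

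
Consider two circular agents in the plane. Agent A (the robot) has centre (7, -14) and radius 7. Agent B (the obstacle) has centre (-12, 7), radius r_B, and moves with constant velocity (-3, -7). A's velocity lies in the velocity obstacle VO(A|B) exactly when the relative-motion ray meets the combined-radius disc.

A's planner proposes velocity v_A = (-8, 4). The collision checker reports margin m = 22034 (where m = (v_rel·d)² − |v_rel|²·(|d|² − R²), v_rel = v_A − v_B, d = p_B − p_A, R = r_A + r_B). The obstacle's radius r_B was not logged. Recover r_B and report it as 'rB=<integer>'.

m = 22034
d = (-19, 21);  v_rel = (-5, 11),  |v_rel|² = 146
v_rel×d = (-5)·(21) − (11)·(-19) = 104
since m = R²·146 − 104²:  R² = (10816 + 22034) / 146 = 225
R = √225 = 15  ⇒  r_B = 15 − 7 = 8

rB=8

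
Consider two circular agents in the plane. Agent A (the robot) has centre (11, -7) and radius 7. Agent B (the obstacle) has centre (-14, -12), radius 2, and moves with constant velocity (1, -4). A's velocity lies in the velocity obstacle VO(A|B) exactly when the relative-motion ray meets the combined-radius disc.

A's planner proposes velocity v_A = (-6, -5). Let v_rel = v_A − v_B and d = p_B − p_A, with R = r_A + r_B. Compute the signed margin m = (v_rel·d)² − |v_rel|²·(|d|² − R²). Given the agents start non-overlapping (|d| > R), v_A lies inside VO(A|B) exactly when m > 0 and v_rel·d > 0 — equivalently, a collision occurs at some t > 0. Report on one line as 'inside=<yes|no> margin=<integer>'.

d = (-25, -5),  |d|² = 650;  R = 7+2 = 9,  c = 650−9² = 569
v_rel = (-7, -1),  |v_rel|² = 50;  v_rel·d = (-7)·(-25) + (-1)·(-5) = 180
50·t² − 360·t + 569 = 0  ⇒  m = 180² − 50·569 = 3950
m = 3950 > 0,  v_rel·d = 180 > 0  ⇒  inside

inside=yes margin=3950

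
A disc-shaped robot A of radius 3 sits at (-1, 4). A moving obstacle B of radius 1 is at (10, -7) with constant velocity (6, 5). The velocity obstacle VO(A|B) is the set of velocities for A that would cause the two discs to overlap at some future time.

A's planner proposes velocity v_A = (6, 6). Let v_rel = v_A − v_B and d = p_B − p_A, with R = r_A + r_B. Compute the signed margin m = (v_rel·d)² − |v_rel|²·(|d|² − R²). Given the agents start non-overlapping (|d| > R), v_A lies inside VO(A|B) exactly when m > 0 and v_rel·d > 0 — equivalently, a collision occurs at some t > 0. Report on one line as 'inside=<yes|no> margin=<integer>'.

d = (11, -11),  |d|² = 242;  R = 3+1 = 4,  c = 242−4² = 226
v_rel = (0, 1),  |v_rel|² = 1;  v_rel·d = (0)·(11) + (1)·(-11) = -11
1·t² + 22·t + 226 = 0  ⇒  m = (-11)² − 1·226 = -105
m = -105 < 0,  v_rel·d = -11 < 0  ⇒  outside

inside=no margin=-105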